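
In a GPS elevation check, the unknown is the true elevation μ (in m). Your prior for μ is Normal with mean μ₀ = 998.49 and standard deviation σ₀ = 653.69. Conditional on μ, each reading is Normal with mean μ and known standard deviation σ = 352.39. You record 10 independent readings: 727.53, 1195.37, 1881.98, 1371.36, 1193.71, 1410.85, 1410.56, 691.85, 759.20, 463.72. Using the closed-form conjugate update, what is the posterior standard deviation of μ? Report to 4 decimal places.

For Normal data with known variance σ², a Normal(μ₀, σ₀²) prior on μ is conjugate. Posterior precision = 1/σ₀² + n/σ²; posterior mean is the precision-weighted average of μ₀ and x̄.
σ₀² = 653.69² = 427310.6161, σ² = 352.39² = 124178.7121; σ² + n·σ₀² = 124178.7121 + 10·427310.6161 = 4397284.8731.
Posterior precision = 1/σ₀² + n/σ² = 1/427310.6161 + 10/124178.7121 = (σ² + n·σ₀²)/(σ₀²σ²) = 4397284.8731/(427310.6161·124178.7121); posterior variance σₙ² = σ₀²σ²/(σ² + n·σ₀²) = 427310.6161·124178.7121/4397284.8731 = 12067.192257.
Posterior SD = √σₙ² = √(427310.6161·124178.7121/4397284.8731) = 109.8508.

109.8508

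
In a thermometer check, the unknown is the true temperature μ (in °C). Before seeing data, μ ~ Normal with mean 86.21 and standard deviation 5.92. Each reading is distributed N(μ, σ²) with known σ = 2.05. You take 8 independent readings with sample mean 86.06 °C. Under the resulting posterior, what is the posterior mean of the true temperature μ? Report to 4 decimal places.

For Normal data with known variance σ², a Normal(μ₀, σ₀²) prior on μ is conjugate. Posterior precision = 1/σ₀² + n/σ²; posterior mean is the precision-weighted average of μ₀ and x̄.
n·x̄ = 8·86.06 = 688.48.
σ₀² = 5.92² = 35.0464, σ² = 2.05² = 4.2025; σ² + n·σ₀² = 4.2025 + 8·35.0464 = 284.5737.
Posterior mean = (μ₀/σ₀² + n·x̄/σ²)/(1/σ₀² + n/σ²) = (σ²·μ₀ + σ₀²·n·x̄)/(σ² + n·σ₀²) = (4.2025·86.21 + 35.0464·688.48)/284.5737 = 24491.042997/284.5737 = 86.0622.

86.0622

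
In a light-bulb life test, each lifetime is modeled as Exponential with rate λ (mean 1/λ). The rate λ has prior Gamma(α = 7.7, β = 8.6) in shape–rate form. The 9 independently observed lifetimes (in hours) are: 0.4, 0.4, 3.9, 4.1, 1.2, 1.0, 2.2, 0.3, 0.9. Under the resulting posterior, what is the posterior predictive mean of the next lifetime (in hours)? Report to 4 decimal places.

With a Gamma(shape α, rate β) prior on the exponential rate λ, the posterior after n observations with total T = Σxᵢ is Gamma(α+n, β+T).
Sum of observations T = 14.4 hours; n = 9.
Posterior: Gamma(7.7+9, 8.6+14.4) = Gamma(16.7, 23.0).
The predictive distribution for the next observation is Lomax; its mean is β/(α−1) = 23.0/15.7 = 1.4650.

1.4650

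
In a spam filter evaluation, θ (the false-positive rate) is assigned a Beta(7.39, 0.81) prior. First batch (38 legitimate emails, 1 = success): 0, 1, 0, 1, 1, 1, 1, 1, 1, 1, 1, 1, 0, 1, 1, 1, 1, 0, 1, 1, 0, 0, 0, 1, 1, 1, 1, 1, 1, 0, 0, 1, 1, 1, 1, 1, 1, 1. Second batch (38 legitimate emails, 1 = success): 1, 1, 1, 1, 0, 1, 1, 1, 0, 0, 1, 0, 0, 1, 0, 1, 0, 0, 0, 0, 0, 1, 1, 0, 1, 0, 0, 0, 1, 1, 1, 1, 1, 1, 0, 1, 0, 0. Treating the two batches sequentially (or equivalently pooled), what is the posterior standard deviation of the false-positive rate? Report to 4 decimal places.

0.0510

The Beta prior is conjugate to a Binomial/Bernoulli likelihood; the update adds successes to α and failures to β.
After batch 1: Beta(7.39+29, 0.81+9) = Beta(36.39, 9.81).
After batch 2: Beta(36.39+20, 9.81+18) = Beta(56.39, 27.81).
Var = αβ/((α+β)²(α+β+1)) = 56.39·27.81/(84.20²·85.20) = 0.00259621; SD = √0.00259621 = 0.0510.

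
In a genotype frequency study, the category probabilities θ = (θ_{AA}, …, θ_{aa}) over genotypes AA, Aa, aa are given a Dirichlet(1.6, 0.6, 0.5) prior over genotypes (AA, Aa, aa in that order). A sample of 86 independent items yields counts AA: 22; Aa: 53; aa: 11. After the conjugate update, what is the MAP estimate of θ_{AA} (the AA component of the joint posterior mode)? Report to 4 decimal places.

The Dirichlet prior is conjugate to the Multinomial likelihood: each posterior αⱼ = prior αⱼ + observed count nⱼ.
Posterior concentration: (23.6, 53.6, 11.5), total = 88.7.
Joint mode component: (α_{AA}−1)/(Σα−K) = 22.6/85.7 = 0.2637.

0.2637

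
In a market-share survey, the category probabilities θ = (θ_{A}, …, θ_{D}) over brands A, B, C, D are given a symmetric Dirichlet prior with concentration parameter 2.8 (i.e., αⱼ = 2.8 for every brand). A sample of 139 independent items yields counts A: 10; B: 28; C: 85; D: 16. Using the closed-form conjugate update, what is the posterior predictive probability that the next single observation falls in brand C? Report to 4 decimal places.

The Dirichlet prior is conjugate to the Multinomial likelihood: each posterior αⱼ = prior αⱼ + observed count nⱼ.
Posterior concentration: (12.8, 30.8, 87.8, 18.8), total = 150.2.
P(next = C | data) = α_{C}/Σα = 0.5846.

0.5846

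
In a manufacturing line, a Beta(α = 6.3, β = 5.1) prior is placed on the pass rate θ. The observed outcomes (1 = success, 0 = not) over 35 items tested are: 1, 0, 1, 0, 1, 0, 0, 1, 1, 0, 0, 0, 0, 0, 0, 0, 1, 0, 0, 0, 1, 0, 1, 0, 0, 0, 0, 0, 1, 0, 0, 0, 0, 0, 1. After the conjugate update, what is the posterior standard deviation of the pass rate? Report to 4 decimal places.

0.0693

The Beta prior is conjugate to a Binomial/Bernoulli likelihood; the update adds successes to α and failures to β.
Posterior: Beta(α+k, β+n−k) = Beta(6.3+10, 5.1+25) = Beta(16.3, 30.1).
Var = αβ/((α+β)²(α+β+1)) = 16.3·30.1/(46.4²·47.4) = 0.00480773; SD = √0.00480773 = 0.0693.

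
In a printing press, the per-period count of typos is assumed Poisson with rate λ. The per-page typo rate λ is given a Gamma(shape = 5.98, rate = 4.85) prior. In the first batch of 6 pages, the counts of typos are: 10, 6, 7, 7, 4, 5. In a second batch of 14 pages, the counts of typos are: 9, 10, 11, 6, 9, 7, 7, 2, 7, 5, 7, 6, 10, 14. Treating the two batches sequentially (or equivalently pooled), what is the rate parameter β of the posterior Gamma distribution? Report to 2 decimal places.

24.85

With a Gamma(shape α, rate β) prior, the Poisson likelihood is conjugate: the posterior is Gamma(α + ΣXᵢ, β + n).
Batch 1: sum of counts S = 39 over n = 6 pages.
After batch 1: Gamma(α+S, β+n) = Gamma(5.98+39, 4.85+6) = Gamma(44.98, 10.85).
Batch 2: sum of counts S = 110 over n = 14 pages.
After batch 2: Gamma(α+S, β+n) = Gamma(44.98+110, 10.85+14) = Gamma(154.98, 24.85).
Posterior β = 24.85.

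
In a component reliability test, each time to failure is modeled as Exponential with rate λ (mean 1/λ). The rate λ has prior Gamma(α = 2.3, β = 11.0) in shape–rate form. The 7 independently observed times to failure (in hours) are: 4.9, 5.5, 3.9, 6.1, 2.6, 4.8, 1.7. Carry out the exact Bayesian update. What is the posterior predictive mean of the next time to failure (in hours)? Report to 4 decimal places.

With a Gamma(shape α, rate β) prior on the exponential rate λ, the posterior after n observations with total T = Σxᵢ is Gamma(α+n, β+T).
Sum of observations T = 29.5 hours; n = 7.
Posterior: Gamma(2.3+7, 11.0+29.5) = Gamma(9.3, 40.5).
The predictive distribution for the next observation is Lomax; its mean is β/(α−1) = 40.5/8.3 = 4.8795.

4.8795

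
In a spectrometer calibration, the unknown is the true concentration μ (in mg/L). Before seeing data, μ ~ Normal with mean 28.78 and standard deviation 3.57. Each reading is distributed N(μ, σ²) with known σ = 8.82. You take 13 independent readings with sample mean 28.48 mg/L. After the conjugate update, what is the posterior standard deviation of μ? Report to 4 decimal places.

For Normal data with known variance σ², a Normal(μ₀, σ₀²) prior on μ is conjugate. Posterior precision = 1/σ₀² + n/σ²; posterior mean is the precision-weighted average of μ₀ and x̄.
σ₀² = 3.57² = 12.7449, σ² = 8.82² = 77.7924; σ² + n·σ₀² = 77.7924 + 13·12.7449 = 243.4761.
Posterior precision = 1/σ₀² + n/σ² = 1/12.7449 + 13/77.7924 = (σ² + n·σ₀²)/(σ₀²σ²) = 243.4761/(12.7449·77.7924); posterior variance σₙ² = σ₀²σ²/(σ² + n·σ₀²) = 12.7449·77.7924/243.4761 = 4.072089.
Posterior SD = √σₙ² = √(12.7449·77.7924/243.4761) = 2.0179.

2.0179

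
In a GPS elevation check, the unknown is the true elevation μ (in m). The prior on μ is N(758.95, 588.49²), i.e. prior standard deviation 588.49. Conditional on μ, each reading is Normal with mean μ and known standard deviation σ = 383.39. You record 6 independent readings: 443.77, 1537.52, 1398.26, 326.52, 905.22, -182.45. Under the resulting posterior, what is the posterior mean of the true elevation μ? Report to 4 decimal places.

For Normal data with known variance σ², a Normal(μ₀, σ₀²) prior on μ is conjugate. Posterior precision = 1/σ₀² + n/σ²; posterior mean is the precision-weighted average of μ₀ and x̄.
Σxᵢ = 443.77 + 1537.52 + 1398.26 + 326.52 + 905.22 + (-182.45) = 4428.84, so n·x̄ = 4428.84.
σ₀² = 588.49² = 346320.4801, σ² = 383.39² = 146987.8921; σ² + n·σ₀² = 146987.8921 + 6·346320.4801 = 2224910.7727.
Posterior mean = (μ₀/σ₀² + n·x̄/σ²)/(1/σ₀² + n/σ²) = (σ²·μ₀ + σ₀²·n·x̄)/(σ² + n·σ₀²) = (146987.8921·758.95 + 346320.4801·4428.84)/2224910.7727 = 1645354455.795379/2224910.7727 = 739.5148.

739.5148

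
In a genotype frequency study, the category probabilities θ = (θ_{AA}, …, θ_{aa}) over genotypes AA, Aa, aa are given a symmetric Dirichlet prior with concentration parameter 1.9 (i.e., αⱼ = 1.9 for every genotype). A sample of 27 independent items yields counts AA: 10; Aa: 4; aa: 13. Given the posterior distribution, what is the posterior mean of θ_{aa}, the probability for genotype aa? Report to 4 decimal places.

0.4557

The Dirichlet prior is conjugate to the Multinomial likelihood: each posterior αⱼ = prior αⱼ + observed count nⱼ.
Posterior concentration: (11.9, 5.9, 14.9), total = 32.7.
E[θ_{aa}|data] = α_{aa}/Σα = 14.9/32.7 = 0.4557.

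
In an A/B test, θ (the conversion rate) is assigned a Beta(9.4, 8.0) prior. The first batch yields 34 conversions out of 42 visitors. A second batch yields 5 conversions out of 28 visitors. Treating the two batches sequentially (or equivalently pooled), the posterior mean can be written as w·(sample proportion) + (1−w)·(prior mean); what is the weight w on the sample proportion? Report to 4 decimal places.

The Beta prior is conjugate to a Binomial/Bernoulli likelihood; the update adds successes to α and failures to β.
Total number of visitors: n = 42 + 28 = 70.
Posterior mean = (α₀+k)/(α₀+β₀+n) = [n/(α₀+β₀+n)]·(k/n) + [(α₀+β₀)/(α₀+β₀+n)]·α₀/(α₀+β₀), so only n and the prior enter the weight.
The weight on the data is w = n/(α₀+β₀+n) = 70/(9.4+8.0+70) = 70/87.4 = 0.8009.

0.8009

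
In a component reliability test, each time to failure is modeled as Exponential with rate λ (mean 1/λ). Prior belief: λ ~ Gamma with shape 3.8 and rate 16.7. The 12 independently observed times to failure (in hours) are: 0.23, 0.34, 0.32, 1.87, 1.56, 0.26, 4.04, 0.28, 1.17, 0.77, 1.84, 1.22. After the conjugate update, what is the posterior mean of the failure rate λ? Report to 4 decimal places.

With a Gamma(shape α, rate β) prior on the exponential rate λ, the posterior after n observations with total T = Σxᵢ is Gamma(α+n, β+T).
Sum of observations T = 13.90 hours; n = 12.
Posterior: Gamma(3.8+12, 16.7+13.90) = Gamma(15.8, 30.60).
Posterior mean of λ = α/β = 15.8/30.60 = 0.5163.

0.5163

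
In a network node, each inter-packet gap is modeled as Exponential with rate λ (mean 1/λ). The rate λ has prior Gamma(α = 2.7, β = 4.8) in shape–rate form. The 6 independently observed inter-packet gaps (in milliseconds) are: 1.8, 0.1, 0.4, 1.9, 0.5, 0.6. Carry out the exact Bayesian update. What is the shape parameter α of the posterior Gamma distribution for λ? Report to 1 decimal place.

8.7

With a Gamma(shape α, rate β) prior on the exponential rate λ, the posterior after n observations with total T = Σxᵢ is Gamma(α+n, β+T).
Sum of observations T = 5.3 milliseconds; n = 6.
Posterior: Gamma(2.7+6, 4.8+5.3) = Gamma(8.7, 10.1).
Posterior α = 8.7.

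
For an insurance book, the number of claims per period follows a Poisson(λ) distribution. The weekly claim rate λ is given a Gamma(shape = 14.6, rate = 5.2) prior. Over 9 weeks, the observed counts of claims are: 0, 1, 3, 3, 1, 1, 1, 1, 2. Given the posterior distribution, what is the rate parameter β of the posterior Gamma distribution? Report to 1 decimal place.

14.2

With a Gamma(shape α, rate β) prior, the Poisson likelihood is conjugate: the posterior is Gamma(α + ΣXᵢ, β + n).
Sum of counts S = 13 over n = 9 weeks.
Posterior: Gamma(α+S, β+n) = Gamma(14.6+13, 5.2+9) = Gamma(27.6, 14.2).
Posterior β = 14.2.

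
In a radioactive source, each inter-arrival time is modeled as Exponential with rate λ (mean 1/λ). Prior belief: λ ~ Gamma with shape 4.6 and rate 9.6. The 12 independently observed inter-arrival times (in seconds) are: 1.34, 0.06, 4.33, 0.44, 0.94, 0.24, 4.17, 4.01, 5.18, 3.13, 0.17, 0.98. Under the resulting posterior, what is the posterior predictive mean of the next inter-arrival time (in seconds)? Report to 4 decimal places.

2.2173

With a Gamma(shape α, rate β) prior on the exponential rate λ, the posterior after n observations with total T = Σxᵢ is Gamma(α+n, β+T).
Sum of observations T = 24.99 seconds; n = 12.
Posterior: Gamma(4.6+12, 9.6+24.99) = Gamma(16.6, 34.59).
The predictive distribution for the next observation is Lomax; its mean is β/(α−1) = 34.59/15.6 = 2.2173.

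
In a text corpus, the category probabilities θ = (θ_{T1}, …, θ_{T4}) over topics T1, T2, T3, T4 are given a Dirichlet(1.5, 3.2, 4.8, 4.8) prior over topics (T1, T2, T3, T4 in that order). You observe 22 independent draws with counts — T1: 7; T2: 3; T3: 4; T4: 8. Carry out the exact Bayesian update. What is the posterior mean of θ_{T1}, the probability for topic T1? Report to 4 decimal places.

0.2342

The Dirichlet prior is conjugate to the Multinomial likelihood: each posterior αⱼ = prior αⱼ + observed count nⱼ.
Posterior concentration: (8.5, 6.2, 8.8, 12.8), total = 36.3.
E[θ_{T1}|data] = α_{T1}/Σα = 8.5/36.3 = 0.2342.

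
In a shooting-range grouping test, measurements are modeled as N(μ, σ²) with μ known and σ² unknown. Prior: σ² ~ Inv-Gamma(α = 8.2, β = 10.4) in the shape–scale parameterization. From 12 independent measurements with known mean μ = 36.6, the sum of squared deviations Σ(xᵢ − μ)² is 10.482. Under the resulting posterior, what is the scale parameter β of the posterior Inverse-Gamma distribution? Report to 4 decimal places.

With known mean μ and an Inverse-Gamma(α, β) prior on σ², the Normal likelihood is conjugate: posterior is Inv-Gamma(α + n/2, β + Σ(xᵢ−μ)²/2).
Posterior: Inv-Gamma(8.2 + 12/2, 10.4 + 10.482/2) = Inv-Gamma(14.20, 15.6410).
Posterior β = 15.6410.

15.6410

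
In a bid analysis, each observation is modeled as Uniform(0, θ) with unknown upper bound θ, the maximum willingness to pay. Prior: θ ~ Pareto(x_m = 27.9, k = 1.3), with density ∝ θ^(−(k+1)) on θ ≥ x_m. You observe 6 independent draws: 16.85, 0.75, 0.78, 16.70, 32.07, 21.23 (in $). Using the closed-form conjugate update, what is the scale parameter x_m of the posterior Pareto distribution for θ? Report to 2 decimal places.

32.07

A Pareto(scale x_m, shape k) prior on the upper bound θ of Uniform(0, θ) is conjugate: posterior is Pareto(max(x_m, max xᵢ), k + n).
Sample maximum = 32.07; prior scale x_m = 27.9 → posterior scale = max = 32.07.
Posterior shape = 1.3 + 6 = 7.3.
Posterior scale x_m = 32.07.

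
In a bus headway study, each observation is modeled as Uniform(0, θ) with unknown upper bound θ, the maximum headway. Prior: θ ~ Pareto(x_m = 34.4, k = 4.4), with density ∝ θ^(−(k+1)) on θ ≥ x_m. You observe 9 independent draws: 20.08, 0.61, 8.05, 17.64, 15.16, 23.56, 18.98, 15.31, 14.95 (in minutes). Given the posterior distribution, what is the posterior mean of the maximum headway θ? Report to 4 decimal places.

A Pareto(scale x_m, shape k) prior on the upper bound θ of Uniform(0, θ) is conjugate: posterior is Pareto(max(x_m, max xᵢ), k + n).
Sample maximum = 23.56; prior scale x_m = 34.4 → posterior scale = max = 34.40.
Posterior shape = 4.4 + 9 = 13.4.
E[θ|data] = k·x_m/(k−1) = 13.4·34.40/12.4 = 37.1742.

37.1742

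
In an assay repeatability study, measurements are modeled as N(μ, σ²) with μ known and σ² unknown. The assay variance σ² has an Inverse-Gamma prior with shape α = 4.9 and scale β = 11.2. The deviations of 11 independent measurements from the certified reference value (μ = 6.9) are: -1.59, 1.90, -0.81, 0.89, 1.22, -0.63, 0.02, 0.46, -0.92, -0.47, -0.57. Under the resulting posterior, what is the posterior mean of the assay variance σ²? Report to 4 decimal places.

1.7806

With known mean μ and an Inverse-Gamma(α, β) prior on σ², the Normal likelihood is conjugate: posterior is Inv-Gamma(α + n/2, β + Σ(xᵢ−μ)²/2).
Σ(xᵢ−μ)² = (-1.59)² + (1.90)² + (-0.81)² + (0.89)² + (1.22)² + (-0.63)² + (0.02)² + (0.46)² + (-0.92)² + (-0.47)² + (-0.57)² = 11.0758.
Posterior: Inv-Gamma(4.9 + 11/2, 11.2 + 11.0758/2) = Inv-Gamma(10.40, 16.73790).
E[σ²|data] = β/(α−1) = 16.73790/9.40 = 1.7806.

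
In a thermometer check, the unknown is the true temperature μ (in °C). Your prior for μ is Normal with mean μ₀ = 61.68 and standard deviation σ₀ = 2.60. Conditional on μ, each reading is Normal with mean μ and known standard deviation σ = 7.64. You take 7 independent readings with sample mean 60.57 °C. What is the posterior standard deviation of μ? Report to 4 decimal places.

For Normal data with known variance σ², a Normal(μ₀, σ₀²) prior on μ is conjugate. Posterior precision = 1/σ₀² + n/σ²; posterior mean is the precision-weighted average of μ₀ and x̄.
σ₀² = 2.60² = 6.76, σ² = 7.64² = 58.3696; σ² + n·σ₀² = 58.3696 + 7·6.76 = 105.6896.
Posterior precision = 1/σ₀² + n/σ² = 1/6.76 + 7/58.3696 = (σ² + n·σ₀²)/(σ₀²σ²) = 105.6896/(6.76·58.3696); posterior variance σₙ² = σ₀²σ²/(σ² + n·σ₀²) = 6.76·58.3696/105.6896 = 3.733371.
Posterior SD = √σₙ² = √(6.76·58.3696/105.6896) = 1.9322.

1.9322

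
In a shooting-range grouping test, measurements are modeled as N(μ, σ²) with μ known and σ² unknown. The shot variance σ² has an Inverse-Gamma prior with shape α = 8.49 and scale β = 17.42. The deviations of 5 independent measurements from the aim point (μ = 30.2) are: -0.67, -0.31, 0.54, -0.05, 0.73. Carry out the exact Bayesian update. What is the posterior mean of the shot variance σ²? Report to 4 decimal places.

1.8124

With known mean μ and an Inverse-Gamma(α, β) prior on σ², the Normal likelihood is conjugate: posterior is Inv-Gamma(α + n/2, β + Σ(xᵢ−μ)²/2).
Σ(xᵢ−μ)² = (-0.67)² + (-0.31)² + (0.54)² + (-0.05)² + (0.73)² = 1.3720.
Posterior: Inv-Gamma(8.49 + 5/2, 17.42 + 1.3720/2) = Inv-Gamma(10.99, 18.10600).
E[σ²|data] = β/(α−1) = 18.10600/9.99 = 1.8124.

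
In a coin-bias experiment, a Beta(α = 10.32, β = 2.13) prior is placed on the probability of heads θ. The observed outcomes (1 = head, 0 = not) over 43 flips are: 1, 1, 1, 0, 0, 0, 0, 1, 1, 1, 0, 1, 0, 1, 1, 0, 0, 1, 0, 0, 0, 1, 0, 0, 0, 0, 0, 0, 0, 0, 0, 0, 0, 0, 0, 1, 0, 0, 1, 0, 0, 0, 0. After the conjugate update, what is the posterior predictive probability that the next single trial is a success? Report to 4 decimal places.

0.4206

The Beta prior is conjugate to a Binomial/Bernoulli likelihood; the update adds successes to α and failures to β.
Posterior: Beta(α+k, β+n−k) = Beta(10.32+13, 2.13+30) = Beta(23.32, 32.13).
For a single future Bernoulli trial, P(success | data) = α/(α+β) = 0.4206.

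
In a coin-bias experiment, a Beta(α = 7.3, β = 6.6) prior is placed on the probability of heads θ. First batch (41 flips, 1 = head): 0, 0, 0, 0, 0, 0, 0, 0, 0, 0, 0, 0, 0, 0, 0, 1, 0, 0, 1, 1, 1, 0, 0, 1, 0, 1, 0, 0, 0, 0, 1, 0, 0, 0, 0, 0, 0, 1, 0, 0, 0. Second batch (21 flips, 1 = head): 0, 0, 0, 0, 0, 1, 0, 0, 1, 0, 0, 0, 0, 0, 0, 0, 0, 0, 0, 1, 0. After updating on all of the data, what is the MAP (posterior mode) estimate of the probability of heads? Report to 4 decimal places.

The Beta prior is conjugate to a Binomial/Bernoulli likelihood; the update adds successes to α and failures to β.
After batch 1: Beta(7.3+8, 6.6+33) = Beta(15.3, 39.6).
After batch 2: Beta(15.3+3, 39.6+18) = Beta(18.3, 57.6).
Mode of Beta(a,b) for a,b>1 is (a−1)/(a+b−2) = 17.3/73.9 = 0.2341.

0.2341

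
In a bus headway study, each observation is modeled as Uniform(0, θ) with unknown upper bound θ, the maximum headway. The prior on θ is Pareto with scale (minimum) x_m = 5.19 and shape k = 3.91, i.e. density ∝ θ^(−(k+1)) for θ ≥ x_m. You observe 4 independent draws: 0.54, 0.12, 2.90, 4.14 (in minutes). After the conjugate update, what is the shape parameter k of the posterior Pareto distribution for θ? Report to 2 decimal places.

7.91

A Pareto(scale x_m, shape k) prior on the upper bound θ of Uniform(0, θ) is conjugate: posterior is Pareto(max(x_m, max xᵢ), k + n).
Sample maximum = 4.14; prior scale x_m = 5.19 → posterior scale = max = 5.19.
Posterior shape = 3.91 + 4 = 7.91.
Posterior shape k = 7.91.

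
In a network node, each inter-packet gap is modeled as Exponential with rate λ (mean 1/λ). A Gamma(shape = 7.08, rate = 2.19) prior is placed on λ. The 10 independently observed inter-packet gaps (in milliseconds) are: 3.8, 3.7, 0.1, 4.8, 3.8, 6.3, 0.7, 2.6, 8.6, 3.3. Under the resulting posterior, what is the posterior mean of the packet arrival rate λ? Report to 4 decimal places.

With a Gamma(shape α, rate β) prior on the exponential rate λ, the posterior after n observations with total T = Σxᵢ is Gamma(α+n, β+T).
Sum of observations T = 37.7 milliseconds; n = 10.
Posterior: Gamma(7.08+10, 2.19+37.7) = Gamma(17.08, 39.89).
Posterior mean of λ = α/β = 17.08/39.89 = 0.4282.

0.4282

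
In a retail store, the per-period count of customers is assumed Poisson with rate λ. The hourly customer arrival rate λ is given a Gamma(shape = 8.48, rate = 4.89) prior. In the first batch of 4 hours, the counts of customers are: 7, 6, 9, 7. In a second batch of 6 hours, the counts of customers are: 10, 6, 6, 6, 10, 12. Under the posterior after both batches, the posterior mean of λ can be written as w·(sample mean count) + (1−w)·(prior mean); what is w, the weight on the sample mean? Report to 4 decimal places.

With a Gamma(shape α, rate β) prior, the Poisson likelihood is conjugate: the posterior is Gamma(α + ΣXᵢ, β + n).
Total number of hours: n = 4 + 6 = 10.
Posterior mean = (α₀+S)/(β₀+n) = [n/(β₀+n)]·(S/n) + [β₀/(β₀+n)]·(α₀/β₀), so only n and β₀ enter the weight.
Weight on data w = n/(β₀+n) = 10/(4.89+10) = 10/14.89 = 0.6716.

0.6716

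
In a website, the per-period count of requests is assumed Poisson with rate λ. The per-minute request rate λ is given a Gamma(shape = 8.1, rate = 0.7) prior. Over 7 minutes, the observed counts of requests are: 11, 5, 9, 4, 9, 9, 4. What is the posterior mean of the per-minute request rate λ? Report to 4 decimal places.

7.6753

With a Gamma(shape α, rate β) prior, the Poisson likelihood is conjugate: the posterior is Gamma(α + ΣXᵢ, β + n).
Sum of counts S = 51 over n = 7 minutes.
Posterior: Gamma(α+S, β+n) = Gamma(8.1+51, 0.7+7) = Gamma(59.1, 7.7).
Posterior mean = α/β = 59.1/7.7 = 7.6753.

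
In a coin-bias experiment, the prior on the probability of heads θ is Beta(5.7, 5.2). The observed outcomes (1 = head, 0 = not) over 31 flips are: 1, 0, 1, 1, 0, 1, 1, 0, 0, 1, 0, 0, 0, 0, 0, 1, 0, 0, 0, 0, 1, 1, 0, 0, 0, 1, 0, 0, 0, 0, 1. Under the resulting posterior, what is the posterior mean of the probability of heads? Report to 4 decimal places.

The Beta prior is conjugate to a Binomial/Bernoulli likelihood; the update adds successes to α and failures to β.
Posterior: Beta(α+k, β+n−k) = Beta(5.7+11, 5.2+20) = Beta(16.7, 25.2).
Posterior mean = α/(α+β) = 16.7/41.9 = 0.3986.

0.3986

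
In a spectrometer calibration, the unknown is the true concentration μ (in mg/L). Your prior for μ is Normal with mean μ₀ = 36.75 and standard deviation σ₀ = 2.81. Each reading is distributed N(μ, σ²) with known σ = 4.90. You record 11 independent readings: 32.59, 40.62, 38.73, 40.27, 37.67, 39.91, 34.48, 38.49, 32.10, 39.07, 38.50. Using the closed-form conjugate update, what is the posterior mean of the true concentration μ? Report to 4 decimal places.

For Normal data with known variance σ², a Normal(μ₀, σ₀²) prior on μ is conjugate. Posterior precision = 1/σ₀² + n/σ²; posterior mean is the precision-weighted average of μ₀ and x̄.
Σxᵢ = 32.59 + 40.62 + 38.73 + 40.27 + 37.67 + 39.91 + 34.48 + 38.49 + 32.10 + 39.07 + 38.50 = 412.43, so n·x̄ = 412.43.
σ₀² = 2.81² = 7.8961, σ² = 4.90² = 24.01; σ² + n·σ₀² = 24.01 + 11·7.8961 = 110.8671.
Posterior mean = (μ₀/σ₀² + n·x̄/σ²)/(1/σ₀² + n/σ²) = (σ²·μ₀ + σ₀²·n·x̄)/(σ² + n·σ₀²) = (24.01·36.75 + 7.8961·412.43)/110.8671 = 4138.956023/110.8671 = 37.3326.

37.3326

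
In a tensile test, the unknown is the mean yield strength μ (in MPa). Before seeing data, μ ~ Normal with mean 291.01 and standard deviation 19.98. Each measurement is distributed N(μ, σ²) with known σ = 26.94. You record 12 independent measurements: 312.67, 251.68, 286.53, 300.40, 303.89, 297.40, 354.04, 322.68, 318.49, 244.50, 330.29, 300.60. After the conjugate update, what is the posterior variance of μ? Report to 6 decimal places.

52.522892

For Normal data with known variance σ², a Normal(μ₀, σ₀²) prior on μ is conjugate. Posterior precision = 1/σ₀² + n/σ²; posterior mean is the precision-weighted average of μ₀ and x̄.
σ₀² = 19.98² = 399.2004, σ² = 26.94² = 725.7636; σ² + n·σ₀² = 725.7636 + 12·399.2004 = 5516.1684.
Posterior precision = 1/σ₀² + n/σ² = 1/399.2004 + 12/725.7636 = (σ² + n·σ₀²)/(σ₀²σ²) = 5516.1684/(399.2004·725.7636); posterior variance σₙ² = σ₀²σ²/(σ² + n·σ₀²) = 399.2004·725.7636/5516.1684 = 52.522892.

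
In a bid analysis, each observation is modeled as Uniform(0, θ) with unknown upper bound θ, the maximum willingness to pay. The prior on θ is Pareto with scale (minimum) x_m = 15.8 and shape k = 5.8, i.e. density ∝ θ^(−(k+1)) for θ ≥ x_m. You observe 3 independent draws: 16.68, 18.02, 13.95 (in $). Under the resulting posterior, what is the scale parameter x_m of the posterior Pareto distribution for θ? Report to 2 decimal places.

18.02

A Pareto(scale x_m, shape k) prior on the upper bound θ of Uniform(0, θ) is conjugate: posterior is Pareto(max(x_m, max xᵢ), k + n).
Sample maximum = 18.02; prior scale x_m = 15.8 → posterior scale = max = 18.02.
Posterior shape = 5.8 + 3 = 8.8.
Posterior scale x_m = 18.02.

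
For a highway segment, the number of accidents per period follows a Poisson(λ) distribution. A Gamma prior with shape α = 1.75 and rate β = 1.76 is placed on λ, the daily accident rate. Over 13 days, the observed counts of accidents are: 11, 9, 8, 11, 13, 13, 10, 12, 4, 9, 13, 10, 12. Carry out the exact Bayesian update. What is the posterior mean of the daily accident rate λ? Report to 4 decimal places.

9.2649

With a Gamma(shape α, rate β) prior, the Poisson likelihood is conjugate: the posterior is Gamma(α + ΣXᵢ, β + n).
Sum of counts S = 135 over n = 13 days.
Posterior: Gamma(α+S, β+n) = Gamma(1.75+135, 1.76+13) = Gamma(136.75, 14.76).
Posterior mean = α/β = 136.75/14.76 = 9.2649.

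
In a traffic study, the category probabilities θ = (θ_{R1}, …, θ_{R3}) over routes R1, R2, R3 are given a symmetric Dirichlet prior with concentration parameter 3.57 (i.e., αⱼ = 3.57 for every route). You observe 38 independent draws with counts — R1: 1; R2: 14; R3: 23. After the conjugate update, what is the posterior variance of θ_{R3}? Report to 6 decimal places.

The Dirichlet prior is conjugate to the Multinomial likelihood: each posterior αⱼ = prior αⱼ + observed count nⱼ.
Posterior concentration: (4.57, 17.57, 26.57), total = 48.71.
Var[θ_j] = α_j(Σα−α_j)/((Σα)²(Σα+1)) = 26.57·22.14/(48.71²·49.71) = 0.004988.

0.004988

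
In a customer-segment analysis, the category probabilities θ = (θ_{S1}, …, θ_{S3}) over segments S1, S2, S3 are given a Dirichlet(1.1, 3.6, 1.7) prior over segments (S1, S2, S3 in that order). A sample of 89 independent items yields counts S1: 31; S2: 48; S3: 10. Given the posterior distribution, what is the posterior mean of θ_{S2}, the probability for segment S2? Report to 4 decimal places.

The Dirichlet prior is conjugate to the Multinomial likelihood: each posterior αⱼ = prior αⱼ + observed count nⱼ.
Posterior concentration: (32.1, 51.6, 11.7), total = 95.4.
E[θ_{S2}|data] = α_{S2}/Σα = 51.6/95.4 = 0.5409.

0.5409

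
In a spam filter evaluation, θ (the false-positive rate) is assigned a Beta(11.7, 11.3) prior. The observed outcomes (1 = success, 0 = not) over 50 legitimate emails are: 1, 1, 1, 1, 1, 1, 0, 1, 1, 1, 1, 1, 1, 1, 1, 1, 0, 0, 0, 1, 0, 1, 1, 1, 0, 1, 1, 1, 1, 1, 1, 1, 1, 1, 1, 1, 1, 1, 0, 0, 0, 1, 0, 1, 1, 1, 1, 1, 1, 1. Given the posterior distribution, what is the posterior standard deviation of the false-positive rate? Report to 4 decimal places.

0.0528

The Beta prior is conjugate to a Binomial/Bernoulli likelihood; the update adds successes to α and failures to β.
Posterior: Beta(α+k, β+n−k) = Beta(11.7+40, 11.3+10) = Beta(51.7, 21.3).
Var = αβ/((α+β)²(α+β+1)) = 51.7·21.3/(73.0²·74.0) = 0.00279250; SD = √0.00279250 = 0.0528.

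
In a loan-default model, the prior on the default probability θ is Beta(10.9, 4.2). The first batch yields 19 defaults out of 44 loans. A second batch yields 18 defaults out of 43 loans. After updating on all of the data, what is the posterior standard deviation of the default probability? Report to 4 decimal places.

0.0491

The Beta prior is conjugate to a Binomial/Bernoulli likelihood; the update adds successes to α and failures to β.
After batch 1: Beta(10.9+19, 4.2+25) = Beta(29.9, 29.2).
After batch 2: Beta(29.9+18, 29.2+25) = Beta(47.9, 54.2).
Var = αβ/((α+β)²(α+β+1)) = 47.9·54.2/(102.1²·103.1) = 0.00241560; SD = √0.00241560 = 0.0491.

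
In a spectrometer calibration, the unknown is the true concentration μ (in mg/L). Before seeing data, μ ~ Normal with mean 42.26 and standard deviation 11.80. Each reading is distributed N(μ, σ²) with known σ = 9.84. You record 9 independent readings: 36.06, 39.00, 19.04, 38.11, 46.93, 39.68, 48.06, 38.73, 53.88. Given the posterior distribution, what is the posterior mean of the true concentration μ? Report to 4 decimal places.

For Normal data with known variance σ², a Normal(μ₀, σ₀²) prior on μ is conjugate. Posterior precision = 1/σ₀² + n/σ²; posterior mean is the precision-weighted average of μ₀ and x̄.
Σxᵢ = 36.06 + 39.00 + 19.04 + 38.11 + 46.93 + 39.68 + 48.06 + 38.73 + 53.88 = 359.49, so n·x̄ = 359.49.
σ₀² = 11.80² = 139.24, σ² = 9.84² = 96.8256; σ² + n·σ₀² = 96.8256 + 9·139.24 = 1349.9856.
Posterior mean = (μ₀/σ₀² + n·x̄/σ²)/(1/σ₀² + n/σ²) = (σ²·μ₀ + σ₀²·n·x̄)/(σ² + n·σ₀²) = (96.8256·42.26 + 139.24·359.49)/1349.9856 = 54147.237456/1349.9856 = 40.1095.

40.1095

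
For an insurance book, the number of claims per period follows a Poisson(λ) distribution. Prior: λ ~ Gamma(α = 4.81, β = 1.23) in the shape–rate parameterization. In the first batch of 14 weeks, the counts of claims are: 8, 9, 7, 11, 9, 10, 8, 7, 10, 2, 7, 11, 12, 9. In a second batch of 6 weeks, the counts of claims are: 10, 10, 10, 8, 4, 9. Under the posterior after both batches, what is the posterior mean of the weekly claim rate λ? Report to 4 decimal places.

8.2812

With a Gamma(shape α, rate β) prior, the Poisson likelihood is conjugate: the posterior is Gamma(α + ΣXᵢ, β + n).
Batch 1: sum of counts S = 120 over n = 14 weeks.
After batch 1: Gamma(α+S, β+n) = Gamma(4.81+120, 1.23+14) = Gamma(124.81, 15.23).
Batch 2: sum of counts S = 51 over n = 6 weeks.
After batch 2: Gamma(α+S, β+n) = Gamma(124.81+51, 15.23+6) = Gamma(175.81, 21.23).
Posterior mean = α/β = 175.81/21.23 = 8.2812.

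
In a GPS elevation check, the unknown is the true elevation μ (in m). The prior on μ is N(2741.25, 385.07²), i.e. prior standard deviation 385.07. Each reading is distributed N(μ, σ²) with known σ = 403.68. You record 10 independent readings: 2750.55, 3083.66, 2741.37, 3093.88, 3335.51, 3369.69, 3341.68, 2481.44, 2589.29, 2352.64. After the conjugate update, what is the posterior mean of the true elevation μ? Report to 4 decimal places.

2896.8686

For Normal data with known variance σ², a Normal(μ₀, σ₀²) prior on μ is conjugate. Posterior precision = 1/σ₀² + n/σ²; posterior mean is the precision-weighted average of μ₀ and x̄.
Σxᵢ = 2750.55 + 3083.66 + 2741.37 + 3093.88 + 3335.51 + 3369.69 + 3341.68 + 2481.44 + 2589.29 + 2352.64 = 29139.71, so n·x̄ = 29139.71.
σ₀² = 385.07² = 148278.9049, σ² = 403.68² = 162957.5424; σ² + n·σ₀² = 162957.5424 + 10·148278.9049 = 1645746.5914.
Posterior mean = (μ₀/σ₀² + n·x̄/σ²)/(1/σ₀² + n/σ²) = (σ²·μ₀ + σ₀²·n·x̄)/(σ² + n·σ₀²) = (162957.5424·2741.25 + 148278.9049·29139.71)/1645746.5914 = 4767511651.007579/1645746.5914 = 2896.8686.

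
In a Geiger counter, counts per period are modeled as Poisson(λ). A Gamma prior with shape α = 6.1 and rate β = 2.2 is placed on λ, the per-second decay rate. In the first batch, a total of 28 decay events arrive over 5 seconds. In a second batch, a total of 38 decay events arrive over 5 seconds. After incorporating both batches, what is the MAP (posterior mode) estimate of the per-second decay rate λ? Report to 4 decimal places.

With a Gamma(shape α, rate β) prior, the Poisson likelihood is conjugate: the posterior is Gamma(α + ΣXᵢ, β + n).
After batch 1: Gamma(α+S, β+n) = Gamma(6.1+28, 2.2+5) = Gamma(34.1, 7.2).
After batch 2: Gamma(α+S, β+n) = Gamma(34.1+38, 7.2+5) = Gamma(72.1, 12.2).
Mode of Gamma(α,β) for α≥1 is (α−1)/β = 71.1/12.2 = 5.8279.

5.8279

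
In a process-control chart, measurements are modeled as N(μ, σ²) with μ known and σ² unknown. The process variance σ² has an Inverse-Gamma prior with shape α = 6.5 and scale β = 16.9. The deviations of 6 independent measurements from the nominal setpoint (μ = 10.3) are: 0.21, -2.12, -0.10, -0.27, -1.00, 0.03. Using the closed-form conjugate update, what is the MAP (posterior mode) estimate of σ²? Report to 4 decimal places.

1.8773

With known mean μ and an Inverse-Gamma(α, β) prior on σ², the Normal likelihood is conjugate: posterior is Inv-Gamma(α + n/2, β + Σ(xᵢ−μ)²/2).
Σ(xᵢ−μ)² = (0.21)² + (-2.12)² + (-0.10)² + (-0.27)² + (-1.00)² + (0.03)² = 5.6223.
Posterior: Inv-Gamma(6.5 + 6/2, 16.9 + 5.6223/2) = Inv-Gamma(9.50, 19.71115).
Mode = β/(α+1) = 19.71115/10.50 = 1.8773.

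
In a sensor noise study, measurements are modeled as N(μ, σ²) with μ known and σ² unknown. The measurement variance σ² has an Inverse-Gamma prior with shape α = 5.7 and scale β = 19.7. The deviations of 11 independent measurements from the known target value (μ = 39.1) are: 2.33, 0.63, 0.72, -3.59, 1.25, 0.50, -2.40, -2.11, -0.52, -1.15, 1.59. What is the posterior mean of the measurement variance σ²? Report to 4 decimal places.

3.6656

With known mean μ and an Inverse-Gamma(α, β) prior on σ², the Normal likelihood is conjugate: posterior is Inv-Gamma(α + n/2, β + Σ(xᵢ−μ)²/2).
Σ(xᵢ−μ)² = (2.33)² + (0.63)² + (0.72)² + (-3.59)² + (1.25)² + (0.50)² + (-2.40)² + (-2.11)² + (-0.52)² + (-1.15)² + (1.59)² = 35.3779.
Posterior: Inv-Gamma(5.7 + 11/2, 19.7 + 35.3779/2) = Inv-Gamma(11.20, 37.38895).
E[σ²|data] = β/(α−1) = 37.38895/10.20 = 3.6656.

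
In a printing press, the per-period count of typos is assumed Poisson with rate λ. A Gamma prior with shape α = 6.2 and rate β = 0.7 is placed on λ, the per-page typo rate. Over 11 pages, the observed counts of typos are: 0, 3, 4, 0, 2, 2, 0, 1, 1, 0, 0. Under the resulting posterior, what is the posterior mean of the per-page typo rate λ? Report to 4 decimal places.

1.6410

With a Gamma(shape α, rate β) prior, the Poisson likelihood is conjugate: the posterior is Gamma(α + ΣXᵢ, β + n).
Sum of counts S = 13 over n = 11 pages.
Posterior: Gamma(α+S, β+n) = Gamma(6.2+13, 0.7+11) = Gamma(19.2, 11.7).
Posterior mean = α/β = 19.2/11.7 = 1.6410.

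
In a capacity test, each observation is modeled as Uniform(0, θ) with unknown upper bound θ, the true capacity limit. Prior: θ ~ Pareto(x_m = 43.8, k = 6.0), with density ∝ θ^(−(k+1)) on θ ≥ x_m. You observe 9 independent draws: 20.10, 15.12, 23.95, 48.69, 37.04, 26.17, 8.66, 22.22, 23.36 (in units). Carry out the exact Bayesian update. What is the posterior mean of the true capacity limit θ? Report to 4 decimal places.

52.1679

A Pareto(scale x_m, shape k) prior on the upper bound θ of Uniform(0, θ) is conjugate: posterior is Pareto(max(x_m, max xᵢ), k + n).
Sample maximum = 48.69; prior scale x_m = 43.8 → posterior scale = max = 48.69.
Posterior shape = 6.0 + 9 = 15.0.
E[θ|data] = k·x_m/(k−1) = 15.0·48.69/14.0 = 52.1679.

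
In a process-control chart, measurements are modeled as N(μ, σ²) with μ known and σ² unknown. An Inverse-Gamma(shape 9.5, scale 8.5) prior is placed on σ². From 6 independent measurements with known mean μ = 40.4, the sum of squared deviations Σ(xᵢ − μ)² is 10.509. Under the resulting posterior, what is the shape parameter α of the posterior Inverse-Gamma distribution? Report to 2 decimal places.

12.50

With known mean μ and an Inverse-Gamma(α, β) prior on σ², the Normal likelihood is conjugate: posterior is Inv-Gamma(α + n/2, β + Σ(xᵢ−μ)²/2).
Posterior: Inv-Gamma(9.5 + 6/2, 8.5 + 10.509/2) = Inv-Gamma(12.50, 13.7545).
Posterior α = 12.50.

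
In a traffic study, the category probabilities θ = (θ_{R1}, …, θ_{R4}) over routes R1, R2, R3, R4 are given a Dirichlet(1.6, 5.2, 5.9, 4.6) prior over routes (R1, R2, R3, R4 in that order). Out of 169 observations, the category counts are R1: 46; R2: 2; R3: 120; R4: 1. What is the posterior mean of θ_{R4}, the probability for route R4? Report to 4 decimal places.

The Dirichlet prior is conjugate to the Multinomial likelihood: each posterior αⱼ = prior αⱼ + observed count nⱼ.
Posterior concentration: (47.6, 7.2, 125.9, 5.6), total = 186.3.
E[θ_{R4}|data] = α_{R4}/Σα = 5.6/186.3 = 0.0301.

0.0301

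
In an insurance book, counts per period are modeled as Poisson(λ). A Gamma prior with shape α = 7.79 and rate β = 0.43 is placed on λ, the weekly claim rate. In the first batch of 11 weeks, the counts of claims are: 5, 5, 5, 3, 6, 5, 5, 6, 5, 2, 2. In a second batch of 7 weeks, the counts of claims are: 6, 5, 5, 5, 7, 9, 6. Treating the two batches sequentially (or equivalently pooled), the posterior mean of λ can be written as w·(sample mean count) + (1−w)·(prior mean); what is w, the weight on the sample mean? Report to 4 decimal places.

With a Gamma(shape α, rate β) prior, the Poisson likelihood is conjugate: the posterior is Gamma(α + ΣXᵢ, β + n).
Total number of weeks: n = 11 + 7 = 18.
Posterior mean = (α₀+S)/(β₀+n) = [n/(β₀+n)]·(S/n) + [β₀/(β₀+n)]·(α₀/β₀), so only n and β₀ enter the weight.
Weight on data w = n/(β₀+n) = 18/(0.43+18) = 18/18.43 = 0.9767.

0.9767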